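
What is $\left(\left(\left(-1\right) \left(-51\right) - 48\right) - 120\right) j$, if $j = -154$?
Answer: $18018$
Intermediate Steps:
$\left(\left(\left(-1\right) \left(-51\right) - 48\right) - 120\right) j = \left(\left(\left(-1\right) \left(-51\right) - 48\right) - 120\right) \left(-154\right) = \left(\left(51 - 48\right) - 120\right) \left(-154\right) = \left(3 - 120\right) \left(-154\right) = \left(-117\right) \left(-154\right) = 18018$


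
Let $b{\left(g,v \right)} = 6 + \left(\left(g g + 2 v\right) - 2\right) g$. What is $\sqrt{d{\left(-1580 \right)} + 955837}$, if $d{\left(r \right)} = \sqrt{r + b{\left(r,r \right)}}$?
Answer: $\sqrt{955837 + i \sqrt{3939317614}} \approx 978.2 + 32.082 i$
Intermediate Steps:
$b{\left(g,v \right)} = 6 + g \left(-2 + g^{2} + 2 v\right)$ ($b{\left(g,v \right)} = 6 + \left(\left(g^{2} + 2 v\right) - 2\right) g = 6 + \left(-2 + g^{2} + 2 v\right) g = 6 + g \left(-2 + g^{2} + 2 v\right)$)
$d{\left(r \right)} = \sqrt{6 + r^{3} - r + 2 r^{2}}$ ($d{\left(r \right)} = \sqrt{r + \left(6 + r^{3} - 2 r + 2 r r\right)} = \sqrt{r + \left(6 + r^{3} - 2 r + 2 r^{2}\right)} = \sqrt{6 + r^{3} - r + 2 r^{2}}$)
$\sqrt{d{\left(-1580 \right)} + 955837} = \sqrt{\sqrt{6 + \left(-1580\right)^{3} - -1580 + 2 \left(-1580\right)^{2}} + 955837} = \sqrt{\sqrt{6 - 3944312000 + 1580 + 2 \cdot 2496400} + 955837} = \sqrt{\sqrt{6 - 3944312000 + 1580 + 4992800} + 955837} = \sqrt{\sqrt{-3939317614} + 955837} = \sqrt{i \sqrt{3939317614} + 955837} = \sqrt{955837 + i \sqrt{3939317614}}$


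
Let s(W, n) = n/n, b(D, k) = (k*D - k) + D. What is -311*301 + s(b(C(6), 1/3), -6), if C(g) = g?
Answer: -93610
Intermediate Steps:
b(D, k) = D - k + D*k (b(D, k) = (D*k - k) + D = (-k + D*k) + D = D - k + D*k)
s(W, n) = 1
-311*301 + s(b(C(6), 1/3), -6) = -311*301 + 1 = -93611 + 1 = -93610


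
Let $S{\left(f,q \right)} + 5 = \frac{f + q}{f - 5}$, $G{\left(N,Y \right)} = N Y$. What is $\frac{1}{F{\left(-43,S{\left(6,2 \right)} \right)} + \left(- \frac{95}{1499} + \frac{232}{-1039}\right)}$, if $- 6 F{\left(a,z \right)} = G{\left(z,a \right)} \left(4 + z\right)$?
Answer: $\frac{3114922}{467902815} \approx 0.0066572$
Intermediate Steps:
$S{\left(f,q \right)} = -5 + \frac{f + q}{-5 + f}$ ($S{\left(f,q \right)} = -5 + \frac{f + q}{f - 5} = -5 + \frac{f + q}{-5 + f}$)
$F{\left(a,z \right)} = - \frac{a z \left(4 + z\right)}{6}$ ($F{\left(a,z \right)} = - \frac{z a \left(4 + z\right)}{6} = - \frac{a z \left(4 + z\right)}{6}$)
$\frac{1}{F{\left(-43,S{\left(6,2 \right)} \right)} + \left(- \frac{95}{1499} + \frac{232}{-1039}\right)} = \frac{1}{\left(- \frac{1}{6}\right) \left(-43\right) \frac{25 + 2 - 24}{-5 + 6} \left(4 + \frac{25 + 2 - 24}{-5 + 6}\right) + \left(- \frac{95}{1499} + \frac{232}{-1039}\right)} = \frac{1}{\left(- \frac{1}{6}\right) \left(-43\right) \frac{25 + 2 - 24}{1} \left(4 + \frac{25 + 2 - 24}{1}\right) + \left(\left(-95\right) \frac{1}{1499} + 232 \left(- \frac{1}{1039}\right)\right)} = \frac{1}{\left(- \frac{1}{6}\right) \left(-43\right) 1 \cdot 3 \left(4 + 1 \cdot 3\right) - \frac{446473}{1557461}} = \frac{1}{\left(- \frac{1}{6}\right) \left(-43\right) 3 \left(4 + 3\right) - \frac{446473}{1557461}} = \frac{1}{\left(- \frac{1}{6}\right) \left(-43\right) 3 \cdot 7 - \frac{446473}{1557461}} = \frac{1}{\frac{301}{2} - \frac{446473}{1557461}} = \frac{1}{\frac{467902815}{3114922}} = \frac{3114922}{467902815}$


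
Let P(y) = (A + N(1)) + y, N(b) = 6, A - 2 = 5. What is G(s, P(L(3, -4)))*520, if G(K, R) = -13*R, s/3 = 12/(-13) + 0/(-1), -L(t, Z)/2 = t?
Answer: -47320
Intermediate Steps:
A = 7 (A = 2 + 5 = 7)
L(t, Z) = -2*t
P(y) = 13 + y (P(y) = (7 + 6) + y = 13 + y)
s = -36/13 (s = 3*(12/(-13) + 0/(-1)) = 3*(12*(-1/13) + 0*(-1)) = 3*(-12/13 + 0) = 3*(-12/13) = -36/13 ≈ -2.7692)
G(s, P(L(3, -4)))*520 = -13*(13 - 2*3)*520 = -13*(13 - 6)*520 = -13*7*520 = -91*520 = -47320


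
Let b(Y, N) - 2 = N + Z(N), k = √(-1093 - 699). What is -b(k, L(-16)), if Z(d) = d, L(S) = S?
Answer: 30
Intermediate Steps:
k = 16*I*√7 (k = √(-1792) = 16*I*√7 ≈ 42.332*I)
b(Y, N) = 2 + 2*N (b(Y, N) = 2 + (N + N) = 2 + 2*N)
-b(k, L(-16)) = -(2 + 2*(-16)) = -(2 - 32) = -1*(-30) = 30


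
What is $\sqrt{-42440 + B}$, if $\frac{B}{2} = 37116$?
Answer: $4 \sqrt{1987} \approx 178.3$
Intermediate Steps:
$B = 74232$ ($B = 2 \cdot 37116 = 74232$)
$\sqrt{-42440 + B} = \sqrt{-42440 + 74232} = \sqrt{31792} = 4 \sqrt{1987}$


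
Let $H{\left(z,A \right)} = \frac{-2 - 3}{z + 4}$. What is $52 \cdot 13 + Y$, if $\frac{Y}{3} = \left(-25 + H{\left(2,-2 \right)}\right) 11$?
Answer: $- \frac{353}{2} \approx -176.5$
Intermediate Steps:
$H{\left(z,A \right)} = - \frac{5}{4 + z}$
$Y = - \frac{1705}{2}$ ($Y = 3 \left(-25 - \frac{5}{4 + 2}\right) 11 = 3 \left(-25 - \frac{5}{6}\right) 11 = 3 \left(\left(- \frac{155}{6}\right) 11\right) = 3 \left(- \frac{1705}{6}\right) = - \frac{1705}{2} \approx -852.5$)
$52 \cdot 13 + Y = 52 \cdot 13 - \frac{1705}{2} = 676 - \frac{1705}{2} = - \frac{353}{2}$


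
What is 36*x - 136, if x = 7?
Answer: 116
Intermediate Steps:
36*x - 136 = 36*7 - 136 = 252 - 136 = 116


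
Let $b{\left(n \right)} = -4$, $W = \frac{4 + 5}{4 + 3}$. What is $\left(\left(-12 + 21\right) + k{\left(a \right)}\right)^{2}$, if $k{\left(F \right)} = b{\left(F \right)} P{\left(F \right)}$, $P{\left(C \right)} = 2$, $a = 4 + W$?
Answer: $1$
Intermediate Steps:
$W = \frac{9}{7} \approx 1.2857$
$a = \frac{37}{7}$ ($a = 4 + \frac{9}{7} = \frac{37}{7} \approx 5.2857$)
$k{\left(F \right)} = -8$ ($k{\left(F \right)} = \left(-4\right) 2 = -8$)
$\left(\left(-12 + 21\right) + k{\left(a \right)}\right)^{2} = \left(\left(-12 + 21\right) - 8\right)^{2} = \left(9 - 8\right)^{2} = 1^{2} = 1$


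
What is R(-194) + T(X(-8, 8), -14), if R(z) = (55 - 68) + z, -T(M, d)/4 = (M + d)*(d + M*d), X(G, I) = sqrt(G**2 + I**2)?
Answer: 6177 - 5824*sqrt(2) ≈ -2059.4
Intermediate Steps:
T(M, d) = -4*(M + d)*(d + M*d)
R(z) = -13 + z
R(-194) + T(X(-8, 8), -14) = (-13 - 194) - 4*(-14)*(sqrt((-8)**2 + 8**2) - 14 + (sqrt((-8)**2 + 8**2))**2 + sqrt((-8)**2 + 8**2)*(-14)) = -207 - 4*(-14)*(sqrt(64 + 64) - 14 + (sqrt(64 + 64))**2 + sqrt(64 + 64)*(-14)) = -207 - 4*(-14)*(sqrt(128) - 14 + (sqrt(128))**2 + sqrt(128)*(-14)) = -207 - 4*(-14)*(8*sqrt(2) - 14 + (8*sqrt(2))**2 + (8*sqrt(2))*(-14)) = -207 - 4*(-14)*(8*sqrt(2) - 14 + 128 - 112*sqrt(2)) = -207 - 4*(-14)*(114 - 104*sqrt(2)) = -207 + (6384 - 5824*sqrt(2)) = 6177 - 5824*sqrt(2)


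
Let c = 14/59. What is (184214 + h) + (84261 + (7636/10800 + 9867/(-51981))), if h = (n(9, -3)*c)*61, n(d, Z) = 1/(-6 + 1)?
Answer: 741035742672817/2760191100 ≈ 2.6847e+5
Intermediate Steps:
c = 14/59 (c = 14*(1/59) = 14/59 ≈ 0.23729)
n(d, Z) = -1/5 (n(d, Z) = 1/(-5) = -1/5)
h = -854/295 (h = -1/5*14/59*61 = -14/295*61 = -854/295 ≈ -2.8949)
(184214 + h) + (84261 + (7636/10800 + 9867/(-51981))) = (184214 - 854/295) + (84261 + (7636/10800 + 9867/(-51981))) = 54342276/295 + (84261 + (7636*(1/10800) + 9867*(-1/51981))) = 54342276/295 + (84261 + (1909/2700 - 3289/17327)) = 54342276/295 + (84261 + 24196943/46782900) = 54342276/295 + 3941998133843/46782900 = 741035742672817/2760191100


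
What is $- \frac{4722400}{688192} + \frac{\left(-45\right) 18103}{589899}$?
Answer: $- \frac{34857961745}{4228789298} \approx -8.243$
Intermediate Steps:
$- \frac{4722400}{688192} + \frac{\left(-45\right) 18103}{589899} = \left(-4722400\right) \frac{1}{688192} - \frac{271545}{196633} = - \frac{147575}{21506} - \frac{271545}{196633} = - \frac{34857961745}{4228789298}$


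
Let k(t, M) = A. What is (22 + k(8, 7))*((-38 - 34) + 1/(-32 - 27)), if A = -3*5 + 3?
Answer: -42490/59 ≈ -720.17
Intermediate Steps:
A = -12 (A = -15 + 3 = -12)
k(t, M) = -12
(22 + k(8, 7))*((-38 - 34) + 1/(-32 - 27)) = (22 - 12)*((-38 - 34) + 1/(-32 - 27)) = 10*(-72 + 1/(-59)) = 10*(-72 - 1/59) = 10*(-4249/59) = -42490/59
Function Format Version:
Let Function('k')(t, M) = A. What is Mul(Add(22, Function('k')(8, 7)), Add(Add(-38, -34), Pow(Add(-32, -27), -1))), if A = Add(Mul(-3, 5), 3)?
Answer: Rational(-42490, 59) ≈ -720.17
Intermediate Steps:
A = -12 (A = Add(-15, 3) = -12)
Function('k')(t, M) = -12
Mul(Add(22, Function('k')(8, 7)), Add(Add(-38, -34), Pow(Add(-32, -27), -1))) = Mul(Add(22, -12), Add(Add(-38, -34), Pow(Add(-32, -27), -1))) = Mul(10, Add(-72, Pow(-59, -1))) = Mul(10, Add(-72, Rational(-1, 59))) = Mul(10, Rational(-4249, 59)) = Rational(-42490, 59)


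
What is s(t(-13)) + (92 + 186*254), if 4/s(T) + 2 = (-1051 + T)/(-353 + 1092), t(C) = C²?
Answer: 27927501/590 ≈ 47335.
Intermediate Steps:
s(T) = 4/(-2529/739 + T/739) (s(T) = 4/(-2 + (-1051 + T)/(-353 + 1092)) = 4/(-2 + (-1051 + T)/739) = 4/(-2 + (-1051 + T)*(1/739)) = 4/(-2 + (-1051/739 + T/739)) = 4/(-2529/739 + T/739))
s(t(-13)) + (92 + 186*254) = 2956/(-2529 + (-13)²) + (92 + 186*254) = 2956/(-2529 + 169) + (92 + 47244) = 2956/(-2360) + 47336 = 2956*(-1/2360) + 47336 = -739/590 + 47336 = 27927501/590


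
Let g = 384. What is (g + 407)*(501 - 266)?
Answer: 185885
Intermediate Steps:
(g + 407)*(501 - 266) = (384 + 407)*(501 - 266) = 791*235 = 185885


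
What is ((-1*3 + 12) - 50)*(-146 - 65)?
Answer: 8651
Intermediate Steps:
((-1*3 + 12) - 50)*(-146 - 65) = ((-3 + 12) - 50)*(-211) = (9 - 50)*(-211) = -41*(-211) = 8651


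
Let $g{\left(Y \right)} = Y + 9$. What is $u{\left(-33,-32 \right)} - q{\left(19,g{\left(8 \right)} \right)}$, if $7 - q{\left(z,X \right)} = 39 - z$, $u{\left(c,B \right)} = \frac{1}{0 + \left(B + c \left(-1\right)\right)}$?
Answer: $14$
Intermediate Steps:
$u{\left(c,B \right)} = \frac{1}{B - c}$ ($u{\left(c,B \right)} = \frac{1}{0 + \left(B - c\right)} = \frac{1}{B - c}$)
$g{\left(Y \right)} = 9 + Y$
$q{\left(z,X \right)} = -32 + z$ ($q{\left(z,X \right)} = 7 - \left(39 - z\right) = 7 + \left(-39 + z\right) = -32 + z$)
$u{\left(-33,-32 \right)} - q{\left(19,g{\left(8 \right)} \right)} = \frac{1}{-32 - -33} - \left(-32 + 19\right) = \frac{1}{-32 + 33} - -13 = 1^{-1} + 13 = 1 + 13 = 14$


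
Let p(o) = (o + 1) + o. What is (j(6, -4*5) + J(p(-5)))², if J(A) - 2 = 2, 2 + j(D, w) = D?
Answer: 64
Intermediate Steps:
j(D, w) = -2 + D
p(o) = 1 + 2*o (p(o) = (1 + o) + o = 1 + 2*o)
J(A) = 4 (J(A) = 2 + 2 = 4)
(j(6, -4*5) + J(p(-5)))² = ((-2 + 6) + 4)² = (4 + 4)² = 8² = 64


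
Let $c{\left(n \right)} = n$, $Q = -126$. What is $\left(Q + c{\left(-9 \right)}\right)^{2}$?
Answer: $18225$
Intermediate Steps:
$\left(Q + c{\left(-9 \right)}\right)^{2} = \left(-126 - 9\right)^{2} = \left(-135\right)^{2} = 18225$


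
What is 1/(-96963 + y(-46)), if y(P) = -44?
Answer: -1/97007 ≈ -1.0309e-5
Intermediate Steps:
1/(-96963 + y(-46)) = 1/(-96963 - 44) = 1/(-97007) = -1/97007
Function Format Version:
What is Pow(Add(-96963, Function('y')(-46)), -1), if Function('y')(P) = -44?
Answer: Rational(-1, 97007) ≈ -1.0309e-5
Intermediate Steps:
Pow(Add(-96963, Function('y')(-46)), -1) = Pow(Add(-96963, -44), -1) = Pow(-97007, -1) = Rational(-1, 97007)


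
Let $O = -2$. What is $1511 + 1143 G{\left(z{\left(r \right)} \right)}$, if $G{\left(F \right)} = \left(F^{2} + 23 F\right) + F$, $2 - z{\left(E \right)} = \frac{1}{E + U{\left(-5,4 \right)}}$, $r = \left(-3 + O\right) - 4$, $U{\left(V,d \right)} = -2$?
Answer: $\frac{7727774}{121} \approx 63866.0$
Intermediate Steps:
$r = -9$ ($r = \left(-3 - 2\right) - 4 = -5 - 4 = -9$)
$z{\left(E \right)} = 2 - \frac{1}{-2 + E}$ ($z{\left(E \right)} = 2 - \frac{1}{E - 2} = 2 - \frac{1}{-2 + E}$)
$G{\left(F \right)} = F^{2} + 24 F$
$1511 + 1143 G{\left(z{\left(r \right)} \right)} = 1511 + 1143 \frac{-5 + 2 \left(-9\right)}{-2 - 9} \left(24 + \frac{-5 + 2 \left(-9\right)}{-2 - 9}\right) = 1511 + 1143 \frac{-5 - 18}{-11} \left(24 + \frac{-5 - 18}{-11}\right) = 1511 + 1143 \left(- \frac{1}{11}\right) \left(-23\right) \left(24 - - \frac{23}{11}\right) = 1511 + 1143 \frac{23 \left(24 + \frac{23}{11}\right)}{11} = 1511 + 1143 \cdot \frac{23}{11} \cdot \frac{287}{11} = 1511 + 1143 \cdot \frac{6601}{121} = 1511 + \frac{7544943}{121} = \frac{7727774}{121}$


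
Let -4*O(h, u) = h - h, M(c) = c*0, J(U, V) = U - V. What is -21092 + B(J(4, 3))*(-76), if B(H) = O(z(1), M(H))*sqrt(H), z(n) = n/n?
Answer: -21092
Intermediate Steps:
z(n) = 1
M(c) = 0
O(h, u) = 0 (O(h, u) = -(h - h)/4 = -1/4*0 = 0)
B(H) = 0 (B(H) = 0*sqrt(H) = 0)
-21092 + B(J(4, 3))*(-76) = -21092 + 0*(-76) = -21092 + 0 = -21092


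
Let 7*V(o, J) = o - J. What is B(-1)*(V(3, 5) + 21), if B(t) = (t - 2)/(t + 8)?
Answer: -435/49 ≈ -8.8775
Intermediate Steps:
B(t) = (-2 + t)/(8 + t)
V(o, J) = -J/7 + o/7 (V(o, J) = (o - J)/7 = -J/7 + o/7)
B(-1)*(V(3, 5) + 21) = ((-2 - 1)/(8 - 1))*((-⅐*5 + (⅐)*3) + 21) = (-3/7)*((-5/7 + 3/7) + 21) = ((⅐)*(-3))*(-2/7 + 21) = -3/7*145/7 = -435/49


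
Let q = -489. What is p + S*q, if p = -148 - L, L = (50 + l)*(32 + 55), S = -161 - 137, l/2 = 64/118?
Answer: 8326648/59 ≈ 1.4113e+5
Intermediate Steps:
l = 64/59 (l = 2*(64/118) = 2*(64*(1/118)) = 2*(32/59) = 64/59 ≈ 1.0847)
S = -298
L = 262218/59 (L = (50 + 64/59)*(32 + 55) = (3014/59)*87 = 262218/59 ≈ 4444.4)
p = -270950/59 (p = -148 - 1*262218/59 = -148 - 262218/59 = -270950/59 ≈ -4592.4)
p + S*q = -270950/59 - 298*(-489) = -270950/59 + 145722 = 8326648/59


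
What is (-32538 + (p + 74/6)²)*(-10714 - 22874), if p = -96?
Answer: 857766612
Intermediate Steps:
(-32538 + (p + 74/6)²)*(-10714 - 22874) = (-32538 + (-96 + 74/6)²)*(-10714 - 22874) = (-32538 + (-96 + 74*(⅙))²)*(-33588) = (-32538 + (-96 + 37/3)²)*(-33588) = (-32538 + (-251/3)²)*(-33588) = (-32538 + 63001/9)*(-33588) = -229841/9*(-33588) = 857766612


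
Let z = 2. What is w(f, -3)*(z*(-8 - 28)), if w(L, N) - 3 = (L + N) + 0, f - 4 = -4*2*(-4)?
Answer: -2592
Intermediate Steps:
f = 36 (f = 4 - 4*2*(-4) = 4 - 8*(-4) = 4 + 32 = 36)
w(L, N) = 3 + L + N (w(L, N) = 3 + ((L + N) + 0) = 3 + (L + N) = 3 + L + N)
w(f, -3)*(z*(-8 - 28)) = (3 + 36 - 3)*(2*(-8 - 28)) = 36*(2*(-36)) = 36*(-72) = -2592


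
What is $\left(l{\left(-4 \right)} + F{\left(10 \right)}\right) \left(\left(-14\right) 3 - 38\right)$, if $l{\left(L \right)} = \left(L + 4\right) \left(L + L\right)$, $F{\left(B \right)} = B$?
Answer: $-800$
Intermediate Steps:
$l{\left(L \right)} = 2 L \left(4 + L\right)$ ($l{\left(L \right)} = \left(4 + L\right) 2 L = 2 L \left(4 + L\right)$)
$\left(l{\left(-4 \right)} + F{\left(10 \right)}\right) \left(\left(-14\right) 3 - 38\right) = \left(2 \left(-4\right) \left(4 - 4\right) + 10\right) \left(\left(-14\right) 3 - 38\right) = \left(2 \left(-4\right) 0 + 10\right) \left(-42 - 38\right) = \left(0 + 10\right) \left(-80\right) = 10 \left(-80\right) = -800$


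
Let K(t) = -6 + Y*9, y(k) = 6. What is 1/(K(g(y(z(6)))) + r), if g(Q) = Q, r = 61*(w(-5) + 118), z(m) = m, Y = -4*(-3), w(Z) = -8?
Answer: 1/6812 ≈ 0.00014680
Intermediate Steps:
Y = 12
r = 6710 (r = 61*(-8 + 118) = 61*110 = 6710)
K(t) = 102 (K(t) = -6 + 12*9 = -6 + 108 = 102)
1/(K(g(y(z(6)))) + r) = 1/(102 + 6710) = 1/6812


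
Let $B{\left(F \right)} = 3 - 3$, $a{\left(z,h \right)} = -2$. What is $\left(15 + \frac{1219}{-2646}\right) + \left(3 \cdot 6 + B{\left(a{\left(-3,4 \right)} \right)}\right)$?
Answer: $\frac{86099}{2646} \approx 32.539$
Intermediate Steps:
$B{\left(F \right)} = 0$ ($B{\left(F \right)} = 3 - 3 = 0$)
$\left(15 + \frac{1219}{-2646}\right) + \left(3 \cdot 6 + B{\left(a{\left(-3,4 \right)} \right)}\right) = \left(15 + \frac{1219}{-2646}\right) + \left(3 \cdot 6 + 0\right) = \left(15 + 1219 \left(- \frac{1}{2646}\right)\right) + \left(18 + 0\right) = \left(15 - \frac{1219}{2646}\right) + 18 = \frac{38471}{2646} + 18 = \frac{86099}{2646}$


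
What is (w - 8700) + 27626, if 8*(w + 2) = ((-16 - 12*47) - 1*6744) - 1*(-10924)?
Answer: 19374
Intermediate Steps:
w = 448 (w = -2 + (((-16 - 12*47) - 1*6744) - 1*(-10924))/8 = -2 + (((-16 - 564) - 6744) + 10924)/8 = -2 + ((-580 - 6744) + 10924)/8 = -2 + (-7324 + 10924)/8 = -2 + (1/8)*3600 = -2 + 450 = 448)
(w - 8700) + 27626 = (448 - 8700) + 27626 = -8252 + 27626 = 19374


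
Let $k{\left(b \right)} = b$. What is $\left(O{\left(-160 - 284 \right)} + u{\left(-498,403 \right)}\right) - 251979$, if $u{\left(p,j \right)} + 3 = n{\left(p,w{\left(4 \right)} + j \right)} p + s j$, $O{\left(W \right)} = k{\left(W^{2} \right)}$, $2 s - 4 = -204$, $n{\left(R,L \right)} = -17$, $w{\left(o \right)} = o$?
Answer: $-86680$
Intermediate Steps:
$s = -100$ ($s = 2 + \frac{1}{2} \left(-204\right) = 2 - 102 = -100$)
$O{\left(W \right)} = W^{2}$
$u{\left(p,j \right)} = -3 - 100 j - 17 p$ ($u{\left(p,j \right)} = -3 - \left(17 p + 100 j\right) = -3 - 100 j - 17 p$)
$\left(O{\left(-160 - 284 \right)} + u{\left(-498,403 \right)}\right) - 251979 = \left(\left(-160 - 284\right)^{2} - 31837\right) - 251979 = \left(\left(-444\right)^{2} - 31837\right) - 251979 = \left(197136 - 31837\right) - 251979 = 165299 - 251979 = -86680$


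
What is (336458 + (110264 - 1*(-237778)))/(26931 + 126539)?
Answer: 68450/15347 ≈ 4.4602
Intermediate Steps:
(336458 + (110264 - 1*(-237778)))/(26931 + 126539) = (336458 + (110264 + 237778))/153470 = (336458 + 348042)*(1/153470) = 684500*(1/153470) = 68450/15347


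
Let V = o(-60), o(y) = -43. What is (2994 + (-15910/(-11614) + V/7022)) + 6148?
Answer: 372836695377/40776754 ≈ 9143.4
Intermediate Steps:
V = -43
(2994 + (-15910/(-11614) + V/7022)) + 6148 = (2994 + (-15910/(-11614) - 43/7022)) + 6148 = (2994 + (-15910*(-1/11614) - 43*1/7022)) + 6148 = (2994 + (7955/5807 - 43/7022)) + 6148 = (2994 + 55610309/40776754) + 6148 = 122141211785/40776754 + 6148 = 372836695377/40776754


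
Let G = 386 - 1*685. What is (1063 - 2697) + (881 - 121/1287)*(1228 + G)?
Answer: 95557136/117 ≈ 8.1673e+5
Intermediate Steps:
G = -299 (G = 386 - 685 = -299)
(1063 - 2697) + (881 - 121/1287)*(1228 + G) = (1063 - 2697) + (881 - 121/1287)*(1228 - 299) = -1634 + (881 - 121*1/1287)*929 = -1634 + (881 - 11/117)*929 = -1634 + (103066/117)*929 = -1634 + 95748314/117 = 95557136/117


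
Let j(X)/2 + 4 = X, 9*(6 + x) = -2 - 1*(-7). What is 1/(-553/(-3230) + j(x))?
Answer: -29070/544123 ≈ -0.053425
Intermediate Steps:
x = -49/9 (x = -6 + (-2 - 1*(-7))/9 = -6 + (-2 + 7)/9 = -6 + (⅑)*5 = -6 + 5/9 = -49/9 ≈ -5.4444)
j(X) = -8 + 2*X
1/(-553/(-3230) + j(x)) = 1/(-553/(-3230) + (-8 + 2*(-49/9))) = 1/(-553*(-1/3230) + (-8 - 98/9)) = 1/(553/3230 - 170/9) = 1/(-544123/29070) = -29070/544123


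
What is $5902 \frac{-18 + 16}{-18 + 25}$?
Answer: $- \frac{11804}{7} \approx -1686.3$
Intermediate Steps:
$5902 \frac{-18 + 16}{-18 + 25} = 5902 \left(- \frac{2}{7}\right) = - \frac{11804}{7}$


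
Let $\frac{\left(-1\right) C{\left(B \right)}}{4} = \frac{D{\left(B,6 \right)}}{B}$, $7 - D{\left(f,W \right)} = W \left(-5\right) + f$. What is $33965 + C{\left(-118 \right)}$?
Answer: $\frac{2004245}{59} \approx 33970.0$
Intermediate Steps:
$D{\left(f,W \right)} = 7 - f + 5 W$ ($D{\left(f,W \right)} = 7 - \left(W \left(-5\right) + f\right) = 7 - \left(- 5 W + f\right) = 7 - \left(f - 5 W\right) = 7 + \left(- f + 5 W\right) = 7 - f + 5 W$)
$C{\left(B \right)} = - \frac{4 \left(37 - B\right)}{B}$ ($C{\left(B \right)} = - 4 \frac{7 - B + 5 \cdot 6}{B} = - 4 \frac{7 - B + 30}{B} = - 4 \frac{37 - B}{B} = - \frac{4 \left(37 - B\right)}{B}$)
$33965 + C{\left(-118 \right)} = 33965 + \left(4 - \frac{148}{-118}\right) = 33965 + \left(4 - - \frac{74}{59}\right) = 33965 + \left(4 + \frac{74}{59}\right) = 33965 + \frac{310}{59} = \frac{2004245}{59}$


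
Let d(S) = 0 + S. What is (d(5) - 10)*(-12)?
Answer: 60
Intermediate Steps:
d(S) = S
(d(5) - 10)*(-12) = (5 - 10)*(-12) = -5*(-12) = 60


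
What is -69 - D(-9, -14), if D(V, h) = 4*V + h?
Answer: -19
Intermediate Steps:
D(V, h) = h + 4*V
-69 - D(-9, -14) = -69 - (-14 + 4*(-9)) = -69 - (-14 - 36) = -69 - 1*(-50) = -69 + 50 = -19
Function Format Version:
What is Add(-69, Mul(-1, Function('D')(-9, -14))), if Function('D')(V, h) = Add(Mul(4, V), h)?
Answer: -19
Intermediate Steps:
Function('D')(V, h) = Add(h, Mul(4, V))
Add(-69, Mul(-1, Function('D')(-9, -14))) = Add(-69, Mul(-1, Add(-14, Mul(4, -9)))) = Add(-69, Mul(-1, Add(-14, -36))) = Add(-69, Mul(-1, -50)) = Add(-69, 50) = -19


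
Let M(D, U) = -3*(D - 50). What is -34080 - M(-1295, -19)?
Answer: -38115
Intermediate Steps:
M(D, U) = 150 - 3*D (M(D, U) = -3*(-50 + D) = 150 - 3*D)
-34080 - M(-1295, -19) = -34080 - (150 - 3*(-1295)) = -34080 - (150 + 3885) = -34080 - 1*4035 = -34080 - 4035 = -38115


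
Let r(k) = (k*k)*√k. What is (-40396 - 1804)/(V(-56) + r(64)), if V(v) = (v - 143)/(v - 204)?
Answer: -10972000/8519879 ≈ -1.2878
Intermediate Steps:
r(k) = k^(5/2) (r(k) = k²*√k = k^(5/2))
V(v) = (-143 + v)/(-204 + v)
(-40396 - 1804)/(V(-56) + r(64)) = (-40396 - 1804)/((-143 - 56)/(-204 - 56) + 64^(5/2)) = -42200/(-199/(-260) + 32768) = -42200/(-1/260*(-199) + 32768) = -42200/(199/260 + 32768) = -42200/8519879/260 = -42200*260/8519879 = -10972000/8519879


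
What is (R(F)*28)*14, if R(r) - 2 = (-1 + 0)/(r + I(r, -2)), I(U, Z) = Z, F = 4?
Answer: 588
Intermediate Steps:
R(r) = 2 - 1/(-2 + r) (R(r) = 2 + (-1 + 0)/(r - 2) = 2 - 1/(-2 + r))
(R(F)*28)*14 = (((-5 + 2*4)/(-2 + 4))*28)*14 = (((-5 + 8)/2)*28)*14 = (((½)*3)*28)*14 = ((3/2)*28)*14 = 42*14 = 588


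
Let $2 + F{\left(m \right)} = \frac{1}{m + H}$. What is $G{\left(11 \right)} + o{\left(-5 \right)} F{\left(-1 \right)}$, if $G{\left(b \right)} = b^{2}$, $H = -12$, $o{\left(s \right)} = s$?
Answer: $\frac{1708}{13} \approx 131.38$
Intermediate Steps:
$F{\left(m \right)} = -2 + \frac{1}{-12 + m}$ ($F{\left(m \right)} = -2 + \frac{1}{m - 12} = -2 + \frac{1}{-12 + m}$)
$G{\left(11 \right)} + o{\left(-5 \right)} F{\left(-1 \right)} = 11^{2} - 5 \frac{25 - -2}{-12 - 1} = 121 - 5 \frac{25 + 2}{-13} = 121 - 5 \left(\left(- \frac{1}{13}\right) 27\right) = 121 - - \frac{135}{13} = 121 + \frac{135}{13} = \frac{1708}{13}$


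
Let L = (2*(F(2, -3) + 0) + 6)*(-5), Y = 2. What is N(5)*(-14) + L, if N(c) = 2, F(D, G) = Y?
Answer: -78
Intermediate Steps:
F(D, G) = 2
L = -50 (L = (2*(2 + 0) + 6)*(-5) = (2*2 + 6)*(-5) = (4 + 6)*(-5) = 10*(-5) = -50)
N(5)*(-14) + L = 2*(-14) - 50 = -28 - 50 = -78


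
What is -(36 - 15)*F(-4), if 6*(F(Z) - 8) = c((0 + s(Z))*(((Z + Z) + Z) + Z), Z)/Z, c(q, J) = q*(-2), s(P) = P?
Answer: -280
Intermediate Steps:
c(q, J) = -2*q
F(Z) = 8 - 4*Z/3 (F(Z) = 8 + ((-2*(0 + Z)*(((Z + Z) + Z) + Z))/Z)/6 = 8 + ((-2*Z*((2*Z + Z) + Z))/Z)/6 = 8 + ((-2*Z*(3*Z + Z))/Z)/6 = 8 + ((-2*Z*4*Z)/Z)/6 = 8 + ((-8*Z²)/Z)/6 = 8 + (-8*Z)/6 = 8 - 4*Z/3)
-(36 - 15)*F(-4) = -(36 - 15)*(8 - 4/3*(-4)) = -21*(8 + 16/3) = -21*40/3 = -1*280 = -280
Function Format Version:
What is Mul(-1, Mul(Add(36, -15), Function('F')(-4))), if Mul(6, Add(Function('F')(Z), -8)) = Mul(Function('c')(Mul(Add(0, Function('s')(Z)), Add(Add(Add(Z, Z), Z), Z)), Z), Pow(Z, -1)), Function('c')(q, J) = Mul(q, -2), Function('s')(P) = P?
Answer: -280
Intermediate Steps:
Function('c')(q, J) = Mul(-2, q)
Function('F')(Z) = Add(8, Mul(Rational(-4, 3), Z)) (Function('F')(Z) = Add(8, Mul(Rational(1, 6), Mul(Mul(-2, Mul(Add(0, Z), Add(Add(Add(Z, Z), Z), Z))), Pow(Z, -1)))) = Add(8, Mul(Rational(1, 6), Mul(Mul(-2, Mul(Z, Add(Add(Mul(2, Z), Z), Z))), Pow(Z, -1)))) = Add(8, Mul(Rational(1, 6), Mul(Mul(-2, Mul(Z, Add(Mul(3, Z), Z))), Pow(Z, -1)))) = Add(8, Mul(Rational(1, 6), Mul(Mul(-2, Mul(Z, Mul(4, Z))), Pow(Z, -1)))) = Add(8, Mul(Rational(1, 6), Mul(Mul(-2, Mul(4, Pow(Z, 2))), Pow(Z, -1)))) = Add(8, Mul(Rational(1, 6), Mul(Mul(-8, Pow(Z, 2)), Pow(Z, -1)))) = Add(8, Mul(Rational(1, 6), Mul(-8, Z))) = Add(8, Mul(Rational(-4, 3), Z)))
Mul(-1, Mul(Add(36, -15), Function('F')(-4))) = Mul(-1, Mul(Add(36, -15), Add(8, Mul(Rational(-4, 3), -4)))) = Mul(-1, Mul(21, Add(8, Rational(16, 3)))) = Mul(-1, Mul(21, Rational(40, 3))) = Mul(-1, 280) = -280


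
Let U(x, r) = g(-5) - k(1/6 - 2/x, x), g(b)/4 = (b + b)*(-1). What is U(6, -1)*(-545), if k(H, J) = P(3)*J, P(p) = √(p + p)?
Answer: -21800 + 3270*√6 ≈ -13790.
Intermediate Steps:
P(p) = √2*√p (P(p) = √(2*p) = √2*√p)
k(H, J) = J*√6 (k(H, J) = (√2*√3)*J = √6*J = J*√6)
g(b) = -8*b (g(b) = 4*((b + b)*(-1)) = 4*((2*b)*(-1)) = 4*(-2*b) = -8*b)
U(x, r) = 40 - x*√6 (U(x, r) = -8*(-5) - x*√6 = 40 - x*√6)
U(6, -1)*(-545) = (40 - 1*6*√6)*(-545) = (40 - 6*√6)*(-545) = -21800 + 3270*√6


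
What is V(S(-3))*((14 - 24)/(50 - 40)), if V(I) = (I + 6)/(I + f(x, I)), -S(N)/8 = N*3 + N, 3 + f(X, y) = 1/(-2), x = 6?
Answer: -204/185 ≈ -1.1027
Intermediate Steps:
f(X, y) = -7/2 (f(X, y) = -3 + 1/(-2) = -3 - ½ = -7/2)
S(N) = -32*N (S(N) = -8*(N*3 + N) = -8*(3*N + N) = -32*N)
V(I) = (6 + I)/(-7/2 + I) (V(I) = (I + 6)/(I - 7/2) = (6 + I)/(-7/2 + I))
V(S(-3))*((14 - 24)/(50 - 40)) = (2*(6 - 32*(-3))/(-7 + 2*(-32*(-3))))*((14 - 24)/(50 - 40)) = (2*(6 + 96)/(-7 + 2*96))*(-10/10) = (2*102/(-7 + 192))*(-10*⅒) = (2*102/185)*(-1) = (2*(1/185)*102)*(-1) = (204/185)*(-1) = -204/185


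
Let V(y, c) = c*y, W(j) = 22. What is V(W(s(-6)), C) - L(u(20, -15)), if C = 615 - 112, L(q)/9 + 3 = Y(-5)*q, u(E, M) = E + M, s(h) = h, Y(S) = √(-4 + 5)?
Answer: 11048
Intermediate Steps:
Y(S) = 1 (Y(S) = √1 = 1)
L(q) = -27 + 9*q (L(q) = -27 + 9*(1*q) = -27 + 9*q)
C = 503
V(W(s(-6)), C) - L(u(20, -15)) = 503*22 - (-27 + 9*(20 - 15)) = 11066 - (-27 + 9*5) = 11066 - (-27 + 45) = 11066 - 1*18 = 11066 - 18 = 11048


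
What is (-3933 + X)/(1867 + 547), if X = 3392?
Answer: -541/2414 ≈ -0.22411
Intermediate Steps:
(-3933 + X)/(1867 + 547) = (-3933 + 3392)/(1867 + 547) = -541/2414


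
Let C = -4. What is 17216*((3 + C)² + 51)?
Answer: 895232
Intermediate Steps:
17216*((3 + C)² + 51) = 17216*((3 - 4)² + 51) = 17216*((-1)² + 51) = 17216*(1 + 51) = 17216*52 = 895232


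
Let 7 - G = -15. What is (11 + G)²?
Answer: 1089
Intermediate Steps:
G = 22 (G = 7 - 1*(-15) = 7 + 15 = 22)
(11 + G)² = (11 + 22)² = 33² = 1089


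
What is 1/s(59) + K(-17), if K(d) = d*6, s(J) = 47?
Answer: -4793/47 ≈ -101.98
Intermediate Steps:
K(d) = 6*d
1/s(59) + K(-17) = 1/47 + 6*(-17) = 1/47 - 102 = -4793/47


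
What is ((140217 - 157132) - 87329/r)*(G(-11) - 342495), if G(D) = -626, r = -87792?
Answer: 509505297029471/87792 ≈ 5.8035e+9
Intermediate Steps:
((140217 - 157132) - 87329/r)*(G(-11) - 342495) = ((140217 - 157132) - 87329/(-87792))*(-626 - 342495) = (-16915 - 87329*(-1/87792))*(-343121) = (-16915 + 87329/87792)*(-343121) = -1484914351/87792*(-343121) = 509505297029471/87792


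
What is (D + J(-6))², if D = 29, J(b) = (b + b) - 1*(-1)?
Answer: 324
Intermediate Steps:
J(b) = 1 + 2*b (J(b) = 2*b + 1 = 1 + 2*b)
(D + J(-6))² = (29 + (1 + 2*(-6)))² = (29 + (1 - 12))² = (29 - 11)² = 18² = 324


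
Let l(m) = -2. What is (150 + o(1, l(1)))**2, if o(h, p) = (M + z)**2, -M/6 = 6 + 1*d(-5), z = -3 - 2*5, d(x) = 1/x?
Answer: 3705278641/625 ≈ 5.9284e+6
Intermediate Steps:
z = -13 (z = -3 - 10 = -13)
M = -174/5 (M = -6*(6 + 1/(-5)) = -6*(6 + 1*(-1/5)) = -6*(6 - 1/5) = -6*29/5 = -174/5 ≈ -34.800)
o(h, p) = 57121/25 (o(h, p) = (-174/5 - 13)**2 = (-239/5)**2 = 57121/25)
(150 + o(1, l(1)))**2 = (150 + 57121/25)**2 = (60871/25)**2 = 3705278641/625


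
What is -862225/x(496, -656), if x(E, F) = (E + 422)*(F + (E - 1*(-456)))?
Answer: -862225/271728 ≈ -3.1731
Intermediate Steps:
x(E, F) = (422 + E)*(456 + E + F) (x(E, F) = (422 + E)*(F + (E + 456)) = (422 + E)*(F + (456 + E)) = (422 + E)*(456 + E + F))
-862225/x(496, -656) = -862225/(192432 + 496² + 422*(-656) + 878*496 + 496*(-656)) = -862225/(192432 + 246016 - 276832 + 435488 - 325376) = -862225/271728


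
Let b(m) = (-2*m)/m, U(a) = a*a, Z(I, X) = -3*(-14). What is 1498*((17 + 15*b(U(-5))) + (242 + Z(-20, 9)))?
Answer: 405958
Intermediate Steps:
Z(I, X) = 42
U(a) = a**2
b(m) = -2
1498*((17 + 15*b(U(-5))) + (242 + Z(-20, 9))) = 1498*((17 + 15*(-2)) + (242 + 42)) = 1498*((17 - 30) + 284) = 1498*(-13 + 284) = 1498*271 = 405958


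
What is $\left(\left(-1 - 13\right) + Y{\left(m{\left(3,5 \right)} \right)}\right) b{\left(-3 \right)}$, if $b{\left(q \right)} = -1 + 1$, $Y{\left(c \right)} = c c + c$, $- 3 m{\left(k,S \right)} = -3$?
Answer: $0$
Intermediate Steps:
$m{\left(k,S \right)} = 1$ ($m{\left(k,S \right)} = \left(- \frac{1}{3}\right) \left(-3\right) = 1$)
$Y{\left(c \right)} = c + c^{2}$ ($Y{\left(c \right)} = c^{2} + c = c + c^{2}$)
$b{\left(q \right)} = 0$
$\left(\left(-1 - 13\right) + Y{\left(m{\left(3,5 \right)} \right)}\right) b{\left(-3 \right)} = \left(\left(-1 - 13\right) + 1 \left(1 + 1\right)\right) 0 = \left(\left(-1 - 13\right) + 1 \cdot 2\right) 0 = \left(-14 + 2\right) 0 = \left(-12\right) 0 = 0$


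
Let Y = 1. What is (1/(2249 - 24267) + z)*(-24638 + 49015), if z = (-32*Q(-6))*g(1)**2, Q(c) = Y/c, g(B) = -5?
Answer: 214693041269/66054 ≈ 3.2503e+6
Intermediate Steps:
Q(c) = 1/c
z = 400/3 (z = -32/(-6)*(-5)**2 = -32*(-1/6)*25 = (16/3)*25 = 400/3 ≈ 133.33)
(1/(2249 - 24267) + z)*(-24638 + 49015) = (1/(2249 - 24267) + 400/3)*(-24638 + 49015) = (1/(-22018) + 400/3)*24377 = (-1/22018 + 400/3)*24377 = (8807197/66054)*24377 = 214693041269/66054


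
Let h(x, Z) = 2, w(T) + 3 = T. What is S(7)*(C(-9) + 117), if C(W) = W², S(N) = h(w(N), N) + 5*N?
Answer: 7326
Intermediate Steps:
w(T) = -3 + T
S(N) = 2 + 5*N
S(7)*(C(-9) + 117) = (2 + 5*7)*((-9)² + 117) = (2 + 35)*(81 + 117) = 37*198 = 7326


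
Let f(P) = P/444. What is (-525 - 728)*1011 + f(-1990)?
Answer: -281226821/222 ≈ -1.2668e+6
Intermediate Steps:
f(P) = P/444 (f(P) = P*(1/444) = P/444)
(-525 - 728)*1011 + f(-1990) = (-525 - 728)*1011 + (1/444)*(-1990) = -1253*1011 - 995/222 = -1266783 - 995/222 = -281226821/222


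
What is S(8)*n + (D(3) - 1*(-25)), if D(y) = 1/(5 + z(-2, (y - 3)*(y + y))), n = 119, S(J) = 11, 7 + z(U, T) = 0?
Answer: 2667/2 ≈ 1333.5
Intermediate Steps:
z(U, T) = -7 (z(U, T) = -7 + 0 = -7)
D(y) = -½ (D(y) = 1/(5 - 7) = 1/(-2) = -½)
S(8)*n + (D(3) - 1*(-25)) = 11*119 + (-½ - 1*(-25)) = 1309 + (-½ + 25) = 1309 + 49/2 = 2667/2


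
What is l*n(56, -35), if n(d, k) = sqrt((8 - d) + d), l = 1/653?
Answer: 2*sqrt(2)/653 ≈ 0.0043314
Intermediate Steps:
l = 1/653 ≈ 0.0015314
n(d, k) = 2*sqrt(2) (n(d, k) = sqrt(8) = 2*sqrt(2))
l*n(56, -35) = (2*sqrt(2))/653 = 2*sqrt(2)/653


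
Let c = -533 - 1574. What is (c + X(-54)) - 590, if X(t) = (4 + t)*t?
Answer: 3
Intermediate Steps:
X(t) = t*(4 + t)
c = -2107
(c + X(-54)) - 590 = (-2107 - 54*(4 - 54)) - 590 = (-2107 - 54*(-50)) - 590 = (-2107 + 2700) - 590 = 593 - 590 = 3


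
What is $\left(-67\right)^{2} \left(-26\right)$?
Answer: $-116714$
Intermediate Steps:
$\left(-67\right)^{2} \left(-26\right) = 4489 \left(-26\right) = -116714$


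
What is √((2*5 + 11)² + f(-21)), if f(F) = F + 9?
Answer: √429 ≈ 20.712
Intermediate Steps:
f(F) = 9 + F
√((2*5 + 11)² + f(-21)) = √((2*5 + 11)² + (9 - 21)) = √((10 + 11)² - 12) = √(21² - 12) = √(441 - 12) = √429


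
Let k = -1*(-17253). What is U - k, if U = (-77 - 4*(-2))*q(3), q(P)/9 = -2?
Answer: -16011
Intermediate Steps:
q(P) = -18 (q(P) = 9*(-2) = -18)
U = 1242 (U = (-77 - 4*(-2))*(-18) = (-77 + 8)*(-18) = -69*(-18) = 1242)
k = 17253
U - k = 1242 - 1*17253 = 1242 - 17253 = -16011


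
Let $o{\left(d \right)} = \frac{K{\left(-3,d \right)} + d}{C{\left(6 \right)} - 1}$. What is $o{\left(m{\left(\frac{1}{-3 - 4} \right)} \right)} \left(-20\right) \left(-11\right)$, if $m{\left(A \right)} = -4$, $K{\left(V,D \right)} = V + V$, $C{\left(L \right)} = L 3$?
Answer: $- \frac{2200}{17} \approx -129.41$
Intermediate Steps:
$C{\left(L \right)} = 3 L$
$K{\left(V,D \right)} = 2 V$
$o{\left(d \right)} = - \frac{6}{17} + \frac{d}{17}$ ($o{\left(d \right)} = \frac{2 \left(-3\right) + d}{3 \cdot 6 - 1} = \frac{-6 + d}{18 - 1} = \frac{-6 + d}{17} = \left(-6 + d\right) \frac{1}{17} = - \frac{6}{17} + \frac{d}{17}$)
$o{\left(m{\left(\frac{1}{-3 - 4} \right)} \right)} \left(-20\right) \left(-11\right) = \left(- \frac{6}{17} + \frac{1}{17} \left(-4\right)\right) \left(-20\right) \left(-11\right) = \left(- \frac{6}{17} - \frac{4}{17}\right) \left(-20\right) \left(-11\right) = \left(- \frac{10}{17}\right) \left(-20\right) \left(-11\right) = \frac{200}{17} \left(-11\right) = - \frac{2200}{17}$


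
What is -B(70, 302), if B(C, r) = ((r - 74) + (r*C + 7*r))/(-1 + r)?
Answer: -23482/301 ≈ -78.013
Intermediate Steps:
B(C, r) = (-74 + 8*r + C*r)/(-1 + r) (B(C, r) = ((-74 + r) + (C*r + 7*r))/(-1 + r) = ((-74 + r) + (7*r + C*r))/(-1 + r) = (-74 + 8*r + C*r)/(-1 + r))
-B(70, 302) = -(-74 + 8*302 + 70*302)/(-1 + 302) = -(-74 + 2416 + 21140)/301 = -23482/301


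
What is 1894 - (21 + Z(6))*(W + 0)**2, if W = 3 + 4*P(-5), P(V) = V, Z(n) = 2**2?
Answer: -5331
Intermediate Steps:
Z(n) = 4
W = -17 (W = 3 + 4*(-5) = 3 - 20 = -17)
1894 - (21 + Z(6))*(W + 0)**2 = 1894 - (21 + 4)*(-17 + 0)**2 = 1894 - 25*(-17)**2 = 1894 - 25*289 = 1894 - 1*7225 = 1894 - 7225 = -5331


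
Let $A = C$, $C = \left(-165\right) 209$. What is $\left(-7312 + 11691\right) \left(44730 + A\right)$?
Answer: $44862855$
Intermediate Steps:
$C = -34485$
$A = -34485$
$\left(-7312 + 11691\right) \left(44730 + A\right) = \left(-7312 + 11691\right) \left(44730 - 34485\right) = 4379 \cdot 10245 = 44862855$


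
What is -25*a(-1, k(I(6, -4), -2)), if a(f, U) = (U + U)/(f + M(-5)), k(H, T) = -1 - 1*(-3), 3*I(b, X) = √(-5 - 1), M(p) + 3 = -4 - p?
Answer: 100/3 ≈ 33.333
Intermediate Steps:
M(p) = -7 - p (M(p) = -3 + (-4 - p) = -7 - p)
I(b, X) = I*√6/3 (I(b, X) = √(-5 - 1)/3 = √(-6)/3 = (I*√6)/3 = I*√6/3)
k(H, T) = 2 (k(H, T) = -1 + 3 = 2)
a(f, U) = 2*U/(-2 + f) (a(f, U) = (U + U)/(f + (-7 - 1*(-5))) = (2*U)/(f + (-7 + 5)) = (2*U)/(f - 2) = (2*U)/(-2 + f) = 2*U/(-2 + f))
-25*a(-1, k(I(6, -4), -2)) = -50*2/(-2 - 1) = -50*2/(-3) = -50*2*(-1)/3 = -25*(-4/3) = 100/3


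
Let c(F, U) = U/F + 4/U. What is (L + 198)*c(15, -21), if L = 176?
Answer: -62458/105 ≈ -594.84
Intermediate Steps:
c(F, U) = 4/U + U/F
(L + 198)*c(15, -21) = (176 + 198)*(4/(-21) - 21/15) = 374*(4*(-1/21) - 21*1/15) = 374*(-4/21 - 7/5) = 374*(-167/105) = -62458/105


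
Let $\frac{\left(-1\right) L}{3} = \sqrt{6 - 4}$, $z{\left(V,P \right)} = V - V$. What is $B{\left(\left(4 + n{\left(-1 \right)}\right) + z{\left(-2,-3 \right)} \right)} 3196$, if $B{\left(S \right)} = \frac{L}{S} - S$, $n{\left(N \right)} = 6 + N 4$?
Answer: $-19176 - 1598 \sqrt{2} \approx -21436.0$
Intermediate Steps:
$z{\left(V,P \right)} = 0$
$L = - 3 \sqrt{2}$ ($L = - 3 \sqrt{6 - 4} = - 3 \sqrt{2} \approx -4.2426$)
$n{\left(N \right)} = 6 + 4 N$
$B{\left(S \right)} = - S - \frac{3 \sqrt{2}}{S}$ ($B{\left(S \right)} = \frac{\left(-3\right) \sqrt{2}}{S} - S = - \frac{3 \sqrt{2}}{S} - S = - S - \frac{3 \sqrt{2}}{S}$)
$B{\left(\left(4 + n{\left(-1 \right)}\right) + z{\left(-2,-3 \right)} \right)} 3196 = \left(- (\left(4 + \left(6 + 4 \left(-1\right)\right)\right) + 0) - \frac{3 \sqrt{2}}{\left(4 + \left(6 + 4 \left(-1\right)\right)\right) + 0}\right) 3196 = \left(- (\left(4 + \left(6 - 4\right)\right) + 0) - \frac{3 \sqrt{2}}{\left(4 + \left(6 - 4\right)\right) + 0}\right) 3196 = \left(- (\left(4 + 2\right) + 0) - \frac{3 \sqrt{2}}{\left(4 + 2\right) + 0}\right) 3196 = \left(- (6 + 0) - \frac{3 \sqrt{2}}{6 + 0}\right) 3196 = \left(\left(-1\right) 6 - \frac{3 \sqrt{2}}{6}\right) 3196 = \left(-6 - 3 \sqrt{2} \cdot \frac{1}{6}\right) 3196 = \left(-6 - \frac{\sqrt{2}}{2}\right) 3196 = -19176 - 1598 \sqrt{2}$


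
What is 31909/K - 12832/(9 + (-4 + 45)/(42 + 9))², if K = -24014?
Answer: -50591830153/375218750 ≈ -134.83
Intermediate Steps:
31909/K - 12832/(9 + (-4 + 45)/(42 + 9))² = 31909/(-24014) - 12832/(9 + (-4 + 45)/(42 + 9))² = 31909*(-1/24014) - 12832/(9 + 41/51)² = -31909/24014 - 12832/(9 + 41*(1/51))² = -31909/24014 - 12832/(9 + 41/51)² = -31909/24014 - 12832/((500/51)²) = -31909/24014 - 12832/250000/2601 = -31909/24014 - 12832*2601/250000 = -31909/24014 - 2086002/15625 = -50591830153/375218750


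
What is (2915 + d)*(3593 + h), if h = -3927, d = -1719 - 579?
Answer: -206078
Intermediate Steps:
d = -2298
(2915 + d)*(3593 + h) = (2915 - 2298)*(3593 - 3927) = 617*(-334) = -206078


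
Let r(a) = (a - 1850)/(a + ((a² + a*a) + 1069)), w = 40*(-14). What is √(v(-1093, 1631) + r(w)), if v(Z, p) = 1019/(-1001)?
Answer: I*√403422252567963629/628336709 ≈ 1.0109*I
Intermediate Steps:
v(Z, p) = -1019/1001 (v(Z, p) = 1019*(-1/1001) = -1019/1001)
w = -560
r(a) = (-1850 + a)/(1069 + a + 2*a²) (r(a) = (-1850 + a)/(a + ((a² + a²) + 1069)) = (-1850 + a)/(a + (2*a² + 1069)) = (-1850 + a)/(a + (1069 + 2*a²)) = (-1850 + a)/(1069 + a + 2*a²))
√(v(-1093, 1631) + r(w)) = √(-1019/1001 + (-1850 - 560)/(1069 - 560 + 2*(-560)²)) = √(-1019/1001 - 2410/(1069 - 560 + 2*313600)) = √(-1019/1001 - 2410/(1069 - 560 + 627200)) = √(-1019/1001 - 2410/627709) = √(-642047881/628336709) = I*√403422252567963629/628336709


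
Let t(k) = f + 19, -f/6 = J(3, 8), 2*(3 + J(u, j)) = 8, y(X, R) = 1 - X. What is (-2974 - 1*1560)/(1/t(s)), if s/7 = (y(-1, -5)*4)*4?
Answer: -58942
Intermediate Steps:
J(u, j) = 1 (J(u, j) = -3 + (1/2)*8 = -3 + 4 = 1)
f = -6 (f = -6*1 = -6)
s = 224 (s = 7*(((1 - 1*(-1))*4)*4) = 7*(((1 + 1)*4)*4) = 7*((2*4)*4) = 7*(8*4) = 7*32 = 224)
t(k) = 13 (t(k) = -6 + 19 = 13)
(-2974 - 1*1560)/(1/t(s)) = (-2974 - 1*1560)/(1/13) = (-2974 - 1560)/(1/13) = -4534*13 = -58942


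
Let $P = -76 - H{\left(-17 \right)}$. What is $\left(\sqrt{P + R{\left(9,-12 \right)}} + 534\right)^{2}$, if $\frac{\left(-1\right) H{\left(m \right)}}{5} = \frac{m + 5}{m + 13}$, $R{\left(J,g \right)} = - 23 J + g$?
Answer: $284876 + 2136 i \sqrt{70} \approx 2.8488 \cdot 10^{5} + 17871.0 i$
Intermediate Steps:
$R{\left(J,g \right)} = g - 23 J$
$H{\left(m \right)} = - \frac{5 \left(5 + m\right)}{13 + m}$ ($H{\left(m \right)} = - 5 \frac{m + 5}{m + 13} = - 5 \frac{5 + m}{13 + m} = - \frac{5 \left(5 + m\right)}{13 + m}$)
$P = -61$ ($P = -76 - \frac{5 \left(-5 - -17\right)}{13 - 17} = -76 - \frac{5 \left(-5 + 17\right)}{-4} = -76 - 5 \left(- \frac{1}{4}\right) 12 = -76 - -15 = -76 + 15 = -61$)
$\left(\sqrt{P + R{\left(9,-12 \right)}} + 534\right)^{2} = \left(\sqrt{-61 - 219} + 534\right)^{2} = \left(\sqrt{-280} + 534\right)^{2} = \left(2 i \sqrt{70} + 534\right)^{2} = \left(534 + 2 i \sqrt{70}\right)^{2}$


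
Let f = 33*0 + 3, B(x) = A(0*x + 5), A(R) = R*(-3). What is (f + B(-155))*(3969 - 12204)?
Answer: 98820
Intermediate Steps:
A(R) = -3*R
B(x) = -15 (B(x) = -3*(0*x + 5) = -3*(0 + 5) = -3*5 = -15)
f = 3 (f = 0 + 3 = 3)
(f + B(-155))*(3969 - 12204) = (3 - 15)*(3969 - 12204) = -12*(-8235) = 98820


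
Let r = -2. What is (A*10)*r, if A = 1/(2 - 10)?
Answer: 5/2 ≈ 2.5000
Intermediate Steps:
A = -⅛ (A = 1/(-8) = -⅛ ≈ -0.12500)
(A*10)*r = -⅛*10*(-2) = -5/4*(-2) = 5/2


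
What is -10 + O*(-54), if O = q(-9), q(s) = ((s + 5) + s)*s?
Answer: -6328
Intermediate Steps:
q(s) = s*(5 + 2*s) (q(s) = ((5 + s) + s)*s = (5 + 2*s)*s = s*(5 + 2*s))
O = 117 (O = -9*(5 + 2*(-9)) = -9*(5 - 18) = -9*(-13) = 117)
-10 + O*(-54) = -10 + 117*(-54) = -10 - 6318 = -6328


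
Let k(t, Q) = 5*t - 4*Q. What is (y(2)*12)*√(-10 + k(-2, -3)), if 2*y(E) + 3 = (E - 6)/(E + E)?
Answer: -48*I*√2 ≈ -67.882*I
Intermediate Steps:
k(t, Q) = -4*Q + 5*t
y(E) = -3/2 + (-6 + E)/(4*E) (y(E) = -3/2 + ((E - 6)/(E + E))/2 = -3/2 + ((-6 + E)/((2*E)))/2 = -3/2 + ((-6 + E)*(1/(2*E)))/2 = -3/2 + ((-6 + E)/(2*E))/2 = -3/2 + (-6 + E)/(4*E))
(y(2)*12)*√(-10 + k(-2, -3)) = (((¼)*(-6 - 5*2)/2)*12)*√(-10 + (-4*(-3) + 5*(-2))) = (((¼)*(½)*(-6 - 10))*12)*√(-10 + (12 - 10)) = (((¼)*(½)*(-16))*12)*√(-10 + 2) = (-2*12)*√(-8) = -48*I*√2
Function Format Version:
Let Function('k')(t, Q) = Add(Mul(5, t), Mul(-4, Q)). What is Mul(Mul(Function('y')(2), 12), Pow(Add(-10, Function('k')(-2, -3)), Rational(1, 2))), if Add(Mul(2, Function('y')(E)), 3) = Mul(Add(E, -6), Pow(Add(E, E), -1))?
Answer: Mul(-48, I, Pow(2, Rational(1, 2))) ≈ Mul(-67.882, I)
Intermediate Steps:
Function('k')(t, Q) = Add(Mul(-4, Q), Mul(5, t))
Function('y')(E) = Add(Rational(-3, 2), Mul(Rational(1, 4), Pow(E, -1), Add(-6, E))) (Function('y')(E) = Add(Rational(-3, 2), Mul(Rational(1, 2), Mul(Add(E, -6), Pow(Add(E, E), -1)))) = Add(Rational(-3, 2), Mul(Rational(1, 2), Mul(Add(-6, E), Pow(Mul(2, E), -1)))) = Add(Rational(-3, 2), Mul(Rational(1, 2), Mul(Add(-6, E), Mul(Rational(1, 2), Pow(E, -1))))) = Add(Rational(-3, 2), Mul(Rational(1, 2), Mul(Rational(1, 2), Pow(E, -1), Add(-6, E)))) = Add(Rational(-3, 2), Mul(Rational(1, 4), Pow(E, -1), Add(-6, E))))
Mul(Mul(Function('y')(2), 12), Pow(Add(-10, Function('k')(-2, -3)), Rational(1, 2))) = Mul(Mul(Mul(Rational(1, 4), Pow(2, -1), Add(-6, Mul(-5, 2))), 12), Pow(Add(-10, Add(Mul(-4, -3), Mul(5, -2))), Rational(1, 2))) = Mul(Mul(Mul(Rational(1, 4), Rational(1, 2), Add(-6, -10)), 12), Pow(Add(-10, Add(12, -10)), Rational(1, 2))) = Mul(Mul(Mul(Rational(1, 4), Rational(1, 2), -16), 12), Pow(Add(-10, 2), Rational(1, 2))) = Mul(Mul(-2, 12), Pow(-8, Rational(1, 2))) = Mul(-24, Mul(2, I, Pow(2, Rational(1, 2)))) = Mul(-48, I, Pow(2, Rational(1, 2)))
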